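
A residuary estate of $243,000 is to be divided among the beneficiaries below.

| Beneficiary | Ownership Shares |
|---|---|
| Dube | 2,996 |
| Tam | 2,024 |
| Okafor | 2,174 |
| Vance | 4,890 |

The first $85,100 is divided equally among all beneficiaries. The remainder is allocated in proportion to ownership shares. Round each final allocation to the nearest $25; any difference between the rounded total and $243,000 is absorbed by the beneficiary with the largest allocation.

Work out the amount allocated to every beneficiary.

Dube: $60,425 · Tam: $47,725 · Okafor: $49,675 · Vance: $85,175

Equal tier: $85,100 ÷ 4 = $21,275 apiece.
Remainder $157,900 by ownership shares (total 12,084): Dube 39,148.33 → $39,150; Tam 26,447.34 → $26,450; Okafor 28,407.37 → $28,400; Vance 63,896.97 → $63,900.
Totals: Dube $21,275 + $39,150 = $60,425; Tam $21,275 + $26,450 = $47,725; Okafor $21,275 + $28,400 = $49,675; Vance $21,275 + $63,900 = $85,175.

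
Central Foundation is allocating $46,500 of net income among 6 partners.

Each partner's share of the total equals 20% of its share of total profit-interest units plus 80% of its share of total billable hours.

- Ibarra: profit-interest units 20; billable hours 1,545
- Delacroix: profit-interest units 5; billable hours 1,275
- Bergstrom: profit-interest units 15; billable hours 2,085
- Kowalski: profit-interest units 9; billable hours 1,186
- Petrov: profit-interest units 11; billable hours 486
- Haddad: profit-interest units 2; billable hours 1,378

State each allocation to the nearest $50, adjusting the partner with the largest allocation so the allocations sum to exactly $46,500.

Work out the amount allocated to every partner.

Ibarra: $10,200; Delacroix: $6,700; Bergstrom: $12,050; Kowalski: $6,900; Petrov: $3,900; Haddad: $6,750

Totals — profit-interest units 62, billable hours 7,955.
Combined weights (20% profit-interest units + 80% billable hours): Ibarra 0.2199; Delacroix 0.1444; Bergstrom 0.2581; Kowalski 0.1483; Petrov 0.0844; Haddad 0.1450.
Raw shares: Ibarra 10,224.89; Delacroix 6,712.29; Bergstrom 12,000.09; Kowalski 6,896.10; Petrov 3,922.68; Haddad 6,743.95.
At nearest $50: Ibarra $10,200; Delacroix $6,700; Bergstrom $12,000; Kowalski $6,900; Petrov $3,900; Haddad $6,750. Sum = $46,450.
Difference $46,500 − $46,450 = +$50 applied to largest allocation (Bergstrom): Bergstrom becomes $12,050.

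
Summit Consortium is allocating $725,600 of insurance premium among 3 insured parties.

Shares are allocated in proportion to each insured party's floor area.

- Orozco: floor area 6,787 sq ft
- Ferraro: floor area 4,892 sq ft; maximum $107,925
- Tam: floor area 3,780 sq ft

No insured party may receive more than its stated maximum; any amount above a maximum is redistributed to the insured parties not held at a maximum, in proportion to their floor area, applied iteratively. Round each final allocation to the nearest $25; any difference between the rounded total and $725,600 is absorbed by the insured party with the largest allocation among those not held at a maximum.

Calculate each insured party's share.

Orozco: $396,725; Ferraro: $107,925; Tam: $220,950

Total floor area = 15,459.
Unconstrained shares: Orozco 318,561.82; Ferraro 229,616.09; Tam 177,422.08.
Capped: Ferraro ($107,925); balance $617,675 reallocated over remaining floor area 10,567.
Remaining shares: Orozco 396,721.89 → $396,725; Tam 220,953.11 → $220,950.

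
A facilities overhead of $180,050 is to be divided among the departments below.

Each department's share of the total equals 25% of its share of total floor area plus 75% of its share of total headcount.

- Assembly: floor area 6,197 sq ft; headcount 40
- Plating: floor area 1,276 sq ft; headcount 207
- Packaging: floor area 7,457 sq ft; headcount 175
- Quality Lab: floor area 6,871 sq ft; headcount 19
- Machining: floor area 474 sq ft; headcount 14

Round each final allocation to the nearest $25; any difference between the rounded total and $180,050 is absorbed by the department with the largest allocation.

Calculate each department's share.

Totals — floor area 22,275, headcount 455.
Composite weights (25% floor area + 75% headcount): Assembly 0.1355; Plating 0.3555; Packaging 0.3722; Quality Lab 0.1084; Machining 0.0284.
Pro-rata amounts: Assembly 24,394.10; Plating 64,013.14; Packaging 67,006.33; Quality Lab 19,523.59; Machining 5,112.84.
After rounding ($25): Assembly $24,400; Plating $64,025; Packaging $67,000; Quality Lab $19,525; Machining $5,125. Sum = $180,075.
Difference $180,050 − $180,075 = −$25 applied to largest allocation (Packaging): Packaging becomes $66,975.

Assembly: $24,400; Plating: $64,025; Packaging: $66,975; Quality Lab: $19,525; Machining: $5,125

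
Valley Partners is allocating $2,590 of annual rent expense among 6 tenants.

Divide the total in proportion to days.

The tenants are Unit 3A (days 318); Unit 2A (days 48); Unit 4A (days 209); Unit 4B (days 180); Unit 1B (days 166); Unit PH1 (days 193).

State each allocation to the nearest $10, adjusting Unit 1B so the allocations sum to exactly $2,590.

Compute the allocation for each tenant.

Unit 3A: $740; Unit 2A: $110; Unit 4A: $490; Unit 4B: $420; Unit 1B: $380; Unit PH1: $450

Total days = 1,114.
Pro-rata amounts: Unit 3A 318/1,114 × $2,590 = 739.34; Unit 2A 48/1,114 × $2,590 = 111.60; Unit 4A 209/1,114 × $2,590 = 485.92; Unit 4B 180/1,114 × $2,590 = 418.49; Unit 1B 166/1,114 × $2,590 = 385.94; Unit PH1 193/1,114 × $2,590 = 448.72.
After rounding ($10): Unit 3A $740; Unit 2A $110; Unit 4A $490; Unit 4B $420; Unit 1B $390; Unit PH1 $450. Sum = $2,600.
Difference $2,590 − $2,600 = −$10 applied to Unit 1B: Unit 1B becomes $380.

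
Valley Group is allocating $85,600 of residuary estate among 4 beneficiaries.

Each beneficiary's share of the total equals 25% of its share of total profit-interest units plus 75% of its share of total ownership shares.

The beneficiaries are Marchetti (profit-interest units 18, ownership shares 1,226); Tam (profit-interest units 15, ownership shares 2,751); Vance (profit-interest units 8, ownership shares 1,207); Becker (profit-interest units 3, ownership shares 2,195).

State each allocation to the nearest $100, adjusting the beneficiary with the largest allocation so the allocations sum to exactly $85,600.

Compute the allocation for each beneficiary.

Marchetti: $19,400 · Tam: $31,200 · Vance: $14,400 · Becker: $20,600

Profit-interest units total 44; ownership shares total 7,379.
Blended shares (25% profit-interest units + 75% ownership shares): Marchetti 0.2269; Tam 0.3648; Vance 0.1681; Becker 0.2401.
Pro-rata amounts: Marchetti 19,421.19; Tam 31,230.16; Vance 14,392.25; Becker 20,556.39.
Rounded to nearest $100: Marchetti $19,400; Tam $31,200; Vance $14,400; Becker $20,600. Sum = $85,600.
Sum already equals the total — no adjustment.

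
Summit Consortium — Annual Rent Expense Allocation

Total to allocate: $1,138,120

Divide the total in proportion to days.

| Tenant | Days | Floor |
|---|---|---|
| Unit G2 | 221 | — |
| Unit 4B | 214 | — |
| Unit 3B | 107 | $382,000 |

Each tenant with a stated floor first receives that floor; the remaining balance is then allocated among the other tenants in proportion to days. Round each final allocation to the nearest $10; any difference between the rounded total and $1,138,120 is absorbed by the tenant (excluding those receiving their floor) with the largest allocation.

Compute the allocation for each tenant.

Unit G2: $384,140 · Unit 4B: $371,980 · Unit 3B: $382,000

Guaranteed amounts: Unit 3B $382,000. Balance $756,120.
Balance split over remaining days 435: Unit G2 384,143.72 → $384,140; Unit 4B 371,976.28 → $371,980.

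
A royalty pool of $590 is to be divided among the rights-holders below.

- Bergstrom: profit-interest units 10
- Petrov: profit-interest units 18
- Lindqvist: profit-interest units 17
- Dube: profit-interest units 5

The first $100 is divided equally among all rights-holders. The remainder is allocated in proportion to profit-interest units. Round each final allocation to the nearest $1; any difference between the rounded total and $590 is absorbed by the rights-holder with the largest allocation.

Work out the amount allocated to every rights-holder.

First tranche $100 split equally: $25 each.
Remainder $490 by profit-interest units (total 50): Bergstrom 98.00 → $98; Petrov 176.40 → $176; Lindqvist 166.60 → $167; Dube 49.00 → $49.
Totals: Bergstrom $25 + $98 = $123; Petrov $25 + $176 = $201; Lindqvist $25 + $167 = $192; Dube $25 + $49 = $74.

Bergstrom: $123; Petrov: $201; Lindqvist: $192; Dube: $74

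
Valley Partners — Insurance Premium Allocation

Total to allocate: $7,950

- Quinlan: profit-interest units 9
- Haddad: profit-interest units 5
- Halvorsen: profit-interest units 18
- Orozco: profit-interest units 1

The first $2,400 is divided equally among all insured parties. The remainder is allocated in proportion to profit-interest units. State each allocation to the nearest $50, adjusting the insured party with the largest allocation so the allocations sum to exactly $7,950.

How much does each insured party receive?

Quinlan: $2,100 | Haddad: $1,450 | Halvorsen: $3,650 | Orozco: $750

First tranche $2,400 split equally: $600 each.
Remainder $5,550 by profit-interest units (total 33): Quinlan 1,513.64 → $1,500; Haddad 840.91 → $850; Halvorsen 3,027.27 → $3,050; Orozco 168.18 → $150.
Totals: Quinlan $600 + $1,500 = $2,100; Haddad $600 + $850 = $1,450; Halvorsen $600 + $3,050 = $3,650; Orozco $600 + $150 = $750.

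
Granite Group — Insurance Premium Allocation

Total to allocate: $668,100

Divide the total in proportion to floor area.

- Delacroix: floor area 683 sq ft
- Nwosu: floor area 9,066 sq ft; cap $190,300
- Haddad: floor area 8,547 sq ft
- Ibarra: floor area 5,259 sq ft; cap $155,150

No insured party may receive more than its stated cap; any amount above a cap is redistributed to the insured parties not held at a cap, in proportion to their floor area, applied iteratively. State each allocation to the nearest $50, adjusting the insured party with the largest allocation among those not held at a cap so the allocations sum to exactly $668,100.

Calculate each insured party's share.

Combined floor area = 23,555.
Proportional shares (ignoring caps): Delacroix 19,372.21; Nwosu 257,142.63; Haddad 242,422.02; Ibarra 149,163.15.
Held at cap: Nwosu ($190,300); residual $477,800 reallocated over remaining floor area 14,489.
Held at cap: Ibarra ($155,150); residual $322,650 reallocated over remaining floor area 9,230.
Remaining shares: Delacroix 23,875.40 → $23,900; Haddad 298,774.60 → $298,750.

Delacroix: $23,900 · Nwosu: $190,300 · Haddad: $298,750 · Ibarra: $155,150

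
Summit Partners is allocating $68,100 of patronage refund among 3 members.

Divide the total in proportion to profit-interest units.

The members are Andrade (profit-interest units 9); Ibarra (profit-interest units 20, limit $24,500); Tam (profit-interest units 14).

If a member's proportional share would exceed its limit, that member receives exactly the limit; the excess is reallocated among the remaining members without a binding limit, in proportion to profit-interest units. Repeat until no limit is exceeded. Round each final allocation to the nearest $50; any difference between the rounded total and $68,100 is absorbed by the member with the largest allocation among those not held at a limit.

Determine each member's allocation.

Andrade: $17,050; Ibarra: $24,500; Tam: $26,550

Profit-interest units total: 43.
Proportional shares (ignoring caps): Andrade 14,253.49; Ibarra 31,674.42; Tam 22,172.09.
Cap binds for Ibarra ($24,500); remaining pool $43,600 reallocated over remaining profit-interest units 23.
Redistributed shares: Andrade 17,060.87 → $17,050; Tam 26,539.13 → $26,550.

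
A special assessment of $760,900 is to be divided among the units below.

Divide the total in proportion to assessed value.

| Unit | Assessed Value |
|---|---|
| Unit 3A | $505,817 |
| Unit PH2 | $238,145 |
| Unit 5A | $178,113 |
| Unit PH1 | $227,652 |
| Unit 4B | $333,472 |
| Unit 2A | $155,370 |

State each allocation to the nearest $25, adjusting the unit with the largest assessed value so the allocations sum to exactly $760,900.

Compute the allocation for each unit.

Unit 3A: $234,900 · Unit PH2: $110,575 · Unit 5A: $82,700 · Unit PH1: $105,725 · Unit 4B: $154,850 · Unit 2A: $72,150

Combined assessed value = 1,638,569.
Raw shares: Unit 3A 505,817/1,638,569 × $760,900 = 234,885.53; Unit PH2 238,145/1,638,569 × $760,900 = 110,587.06; Unit 5A 178,113/1,638,569 × $760,900 = 82,710.09; Unit PH1 227,652/1,638,569 × $760,900 = 105,714.44; Unit 4B 333,472/1,638,569 × $760,900 = 154,853.93; Unit 2A 155,370/1,638,569 × $760,900 = 72,148.95.
After rounding ($25): Unit 3A $234,875; Unit PH2 $110,575; Unit 5A $82,700; Unit PH1 $105,725; Unit 4B $154,850; Unit 2A $72,150. Sum = $760,875.
Difference $760,900 − $760,875 = +$25 applied to largest assessed value (Unit 3A): Unit 3A becomes $234,900.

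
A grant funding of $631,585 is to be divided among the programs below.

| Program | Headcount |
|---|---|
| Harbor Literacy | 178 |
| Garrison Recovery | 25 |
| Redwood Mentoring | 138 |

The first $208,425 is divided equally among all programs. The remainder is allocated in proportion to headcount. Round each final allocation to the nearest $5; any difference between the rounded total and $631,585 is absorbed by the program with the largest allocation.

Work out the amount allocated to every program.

$208,425 shared equally gives $69,475 per program.
Remainder $423,160 by headcount (total 341): Harbor Literacy 220,887.04 → $220,885; Garrison Recovery 31,023.46 → $31,025; Redwood Mentoring 171,249.50 → $171,250.
Totals: Harbor Literacy $69,475 + $220,885 = $290,360; Garrison Recovery $69,475 + $31,025 = $100,500; Redwood Mentoring $69,475 + $171,250 = $240,725.

Harbor Literacy: $290,360 | Garrison Recovery: $100,500 | Redwood Mentoring: $240,725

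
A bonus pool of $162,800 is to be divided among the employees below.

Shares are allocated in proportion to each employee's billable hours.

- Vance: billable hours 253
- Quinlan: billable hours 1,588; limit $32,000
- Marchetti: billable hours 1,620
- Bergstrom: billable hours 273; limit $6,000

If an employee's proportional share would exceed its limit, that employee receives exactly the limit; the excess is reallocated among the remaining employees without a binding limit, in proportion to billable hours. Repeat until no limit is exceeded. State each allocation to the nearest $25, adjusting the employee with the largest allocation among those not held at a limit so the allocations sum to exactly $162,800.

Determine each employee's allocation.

Total billable hours = 3,734.
Proportional shares (ignoring caps): Vance 11,030.64; Quinlan 69,235.78; Marchetti 70,630.96; Bergstrom 11,902.62.
Capped: Quinlan ($32,000), Bergstrom ($6,000); balance $124,800 reallocated over remaining billable hours 1,873.
Shares after redistribution: Vance 16,857.66 → $16,850; Marchetti 107,942.34 → $107,950.

Vance: $16,850; Quinlan: $32,000; Marchetti: $107,950; Bergstrom: $6,000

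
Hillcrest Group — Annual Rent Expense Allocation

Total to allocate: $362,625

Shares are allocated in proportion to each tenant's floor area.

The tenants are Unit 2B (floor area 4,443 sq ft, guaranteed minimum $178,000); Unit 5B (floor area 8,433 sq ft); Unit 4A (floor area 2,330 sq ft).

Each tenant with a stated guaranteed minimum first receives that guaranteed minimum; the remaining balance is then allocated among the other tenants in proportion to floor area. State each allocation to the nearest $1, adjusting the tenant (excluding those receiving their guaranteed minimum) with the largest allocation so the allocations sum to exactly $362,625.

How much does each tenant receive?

Fund the minimums — Unit 2B $178,000. Balance $184,625.
Balance split over remaining floor area 10,763: Unit 5B 144,656.94 → $144,657; Unit 4A 39,968.06 → $39,968.

Unit 2B: $178,000 · Unit 5B: $144,657 · Unit 4A: $39,968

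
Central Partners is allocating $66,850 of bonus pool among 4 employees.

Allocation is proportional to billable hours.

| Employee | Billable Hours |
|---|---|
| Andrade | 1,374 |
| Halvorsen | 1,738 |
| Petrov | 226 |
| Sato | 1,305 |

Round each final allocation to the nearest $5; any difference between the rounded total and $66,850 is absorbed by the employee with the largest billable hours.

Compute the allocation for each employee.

Andrade: $19,785 · Halvorsen: $25,020 · Petrov: $3,255 · Sato: $18,790

Combined billable hours = 4,643.
Unrounded shares: Andrade 1,374/4,643 × $66,850 = 19,782.88; Halvorsen 1,738/4,643 × $66,850 = 25,023.76; Petrov 226/4,643 × $66,850 = 3,253.95; Sato 1,305/4,643 × $66,850 = 18,789.41.
Rounded to nearest $5: Andrade $19,785; Halvorsen $25,025; Petrov $3,255; Sato $18,790. Sum = $66,855.
Difference $66,850 − $66,855 = −$5 applied to largest billable hours (Halvorsen): Halvorsen becomes $25,020.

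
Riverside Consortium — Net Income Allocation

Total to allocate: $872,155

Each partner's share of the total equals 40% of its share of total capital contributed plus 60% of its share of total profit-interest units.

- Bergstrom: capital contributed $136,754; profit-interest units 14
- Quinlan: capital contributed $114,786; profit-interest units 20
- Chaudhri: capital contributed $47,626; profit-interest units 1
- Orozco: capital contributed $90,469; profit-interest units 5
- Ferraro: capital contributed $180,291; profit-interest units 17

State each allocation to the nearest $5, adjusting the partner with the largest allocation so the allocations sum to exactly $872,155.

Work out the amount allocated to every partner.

Totals — capital contributed 569,926, profit-interest units 57.
Blended shares (40% capital contributed + 60% profit-interest units): Bergstrom 0.2433; Quinlan 0.2911; Chaudhri 0.0440; Orozco 0.1161; Ferraro 0.3055.
Proportional shares: Bergstrom 212,237.70; Quinlan 253,874.16; Chaudhri 38,333.31; Orozco 101,280.60; Ferraro 266,429.22.
At nearest $5: Bergstrom $212,240; Quinlan $253,875; Chaudhri $38,335; Orozco $101,280; Ferraro $266,430. Sum = $872,160.
Difference $872,155 − $872,160 = −$5 applied to largest allocation (Ferraro): Ferraro becomes $266,425.

Bergstrom: $212,240 | Quinlan: $253,875 | Chaudhri: $38,335 | Orozco: $101,280 | Ferraro: $266,425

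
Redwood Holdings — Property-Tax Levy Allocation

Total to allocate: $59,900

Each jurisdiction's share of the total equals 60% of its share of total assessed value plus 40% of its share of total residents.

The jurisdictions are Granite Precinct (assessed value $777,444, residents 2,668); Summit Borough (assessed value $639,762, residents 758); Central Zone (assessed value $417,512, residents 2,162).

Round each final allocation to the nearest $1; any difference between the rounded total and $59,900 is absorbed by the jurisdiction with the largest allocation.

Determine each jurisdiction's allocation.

Granite Precinct: $26,669 · Summit Borough: $15,782 · Central Zone: $17,449

Totals — assessed value 1,834,718, residents 5,588.
Blended shares (60% assessed value + 40% residents): Granite Precinct 0.4452; Summit Borough 0.2635; Central Zone 0.2913.
Unrounded shares: Granite Precinct 26,668.97; Summit Borough 15,782.32; Central Zone 17,448.71.
After rounding ($1): Granite Precinct $26,669; Summit Borough $15,782; Central Zone $17,449. Sum = $59,900.
No rounding difference to absorb.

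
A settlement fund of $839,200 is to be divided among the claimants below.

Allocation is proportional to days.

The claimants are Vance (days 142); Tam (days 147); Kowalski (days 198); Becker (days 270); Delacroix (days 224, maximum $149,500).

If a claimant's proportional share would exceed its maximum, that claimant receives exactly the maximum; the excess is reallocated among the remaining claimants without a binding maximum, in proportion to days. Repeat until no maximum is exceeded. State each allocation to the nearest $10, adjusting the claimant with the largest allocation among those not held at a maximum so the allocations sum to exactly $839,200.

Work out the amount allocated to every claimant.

Days total: 981.
Unconstrained shares: Vance 121,474.41; Tam 125,751.68; Kowalski 169,379.82; Becker 230,972.48; Delacroix 191,621.61.
Capped: Delacroix ($149,500); remaining pool $689,700 reallocated over remaining days 757.
Shares after redistribution: Vance 129,375.69 → $129,380; Tam 133,931.18 → $133,930; Kowalski 180,397.09 → $180,400; Becker 245,996.04 → $246,000.
Rounding difference −$10 applied to Becker → $245,990.

Vance: $129,380 · Tam: $133,930 · Kowalski: $180,400 · Becker: $245,990 · Delacroix: $149,500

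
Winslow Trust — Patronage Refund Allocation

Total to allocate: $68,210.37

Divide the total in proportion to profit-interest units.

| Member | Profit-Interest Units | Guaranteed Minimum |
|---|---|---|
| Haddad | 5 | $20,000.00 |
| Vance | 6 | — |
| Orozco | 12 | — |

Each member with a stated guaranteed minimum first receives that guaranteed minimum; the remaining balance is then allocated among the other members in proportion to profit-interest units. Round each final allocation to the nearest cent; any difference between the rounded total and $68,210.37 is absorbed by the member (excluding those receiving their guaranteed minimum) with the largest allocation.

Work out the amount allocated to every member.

Fund the minimums — Haddad $20,000.00. Residual $48,210.37.
Residual split over remaining profit-interest units 18: Vance 16,070.1233 → $16,070.12; Orozco 32,140.2467 → $32,140.25.

Haddad: $20,000.00 | Vance: $16,070.12 | Orozco: $32,140.25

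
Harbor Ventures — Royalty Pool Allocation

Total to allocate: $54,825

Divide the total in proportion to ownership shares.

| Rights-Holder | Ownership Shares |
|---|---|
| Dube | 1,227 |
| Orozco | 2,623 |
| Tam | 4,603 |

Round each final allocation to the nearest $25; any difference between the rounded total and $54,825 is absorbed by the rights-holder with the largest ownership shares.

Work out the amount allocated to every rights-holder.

Combined ownership shares = 8,453.
Raw shares: Dube 1,227/8,453 × $54,825 = 7,958.15; Orozco 2,623/8,453 × $54,825 = 17,012.42; Tam 4,603/8,453 × $54,825 = 29,854.43.
Rounded to nearest $25: Dube $7,950; Orozco $17,000; Tam $29,850. Sum = $54,800.
Difference $54,825 − $54,800 = +$25 applied to largest ownership shares (Tam): Tam becomes $29,875.

Dube: $7,950 | Orozco: $17,000 | Tam: $29,875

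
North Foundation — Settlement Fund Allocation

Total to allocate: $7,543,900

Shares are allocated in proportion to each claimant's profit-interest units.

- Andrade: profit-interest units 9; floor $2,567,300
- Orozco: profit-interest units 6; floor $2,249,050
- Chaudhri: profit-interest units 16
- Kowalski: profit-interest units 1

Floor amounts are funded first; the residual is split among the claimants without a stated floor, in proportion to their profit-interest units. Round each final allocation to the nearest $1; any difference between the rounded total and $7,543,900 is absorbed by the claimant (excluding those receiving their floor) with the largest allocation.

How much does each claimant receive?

Fund the minimums — Andrade $2,567,300; Orozco $2,249,050. Balance $2,727,550.
Balance split over remaining profit-interest units 17: Chaudhri 2,567,105.88 → $2,567,106; Kowalski 160,444.12 → $160,444.

Andrade: $2,567,300 | Orozco: $2,249,050 | Chaudhri: $2,567,106 | Kowalski: $160,444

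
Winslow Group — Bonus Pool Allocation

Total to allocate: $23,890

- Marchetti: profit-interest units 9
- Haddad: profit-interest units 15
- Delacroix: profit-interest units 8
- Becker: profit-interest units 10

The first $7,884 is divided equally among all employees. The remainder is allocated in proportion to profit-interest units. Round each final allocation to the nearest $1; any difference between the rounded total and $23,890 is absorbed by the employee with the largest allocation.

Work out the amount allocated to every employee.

Marchetti: $5,401 | Haddad: $7,687 | Delacroix: $5,020 | Becker: $5,782

First tranche $7,884 split equally: $1,971 each.
Remainder $16,006 by profit-interest units (total 42): Marchetti 3,429.86 → $3,430; Haddad 5,716.43 → $5,716; Delacroix 3,048.76 → $3,049; Becker 3,810.95 → $3,811.
Totals: Marchetti $1,971 + $3,430 = $5,401; Haddad $1,971 + $5,716 = $7,687; Delacroix $1,971 + $3,049 = $5,020; Becker $1,971 + $3,811 = $5,782.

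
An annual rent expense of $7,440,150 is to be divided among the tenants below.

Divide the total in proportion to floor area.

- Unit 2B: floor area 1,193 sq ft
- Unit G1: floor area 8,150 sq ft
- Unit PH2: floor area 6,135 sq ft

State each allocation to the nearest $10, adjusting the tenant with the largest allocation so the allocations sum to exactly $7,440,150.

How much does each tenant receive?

Floor area total: 15,478.
Pro-rata amounts: Unit 2B 1,193/15,478 × $7,440,150 = 573,465.50; Unit G1 8,150/15,478 × $7,440,150 = 3,917,639.39; Unit PH2 6,135/15,478 × $7,440,150 = 2,949,045.11.
At nearest $10: Unit 2B $573,470; Unit G1 $3,917,640; Unit PH2 $2,949,050. Sum = $7,440,160.
Difference $7,440,150 − $7,440,160 = −$10 applied to largest allocation (Unit G1): Unit G1 becomes $3,917,630.

Unit 2B: $573,470 · Unit G1: $3,917,630 · Unit PH2: $2,949,050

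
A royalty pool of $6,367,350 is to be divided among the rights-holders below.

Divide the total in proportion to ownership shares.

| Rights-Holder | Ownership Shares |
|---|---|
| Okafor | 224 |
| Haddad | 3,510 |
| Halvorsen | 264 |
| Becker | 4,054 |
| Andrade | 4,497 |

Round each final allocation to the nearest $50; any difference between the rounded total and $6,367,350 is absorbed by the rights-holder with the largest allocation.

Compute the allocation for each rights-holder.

Combined ownership shares = 12,549.
Raw shares: Okafor 224/12,549 × $6,367,350 = 113,657.38; Haddad 3,510/12,549 × $6,367,350 = 1,780,970.48; Halvorsen 264/12,549 × $6,367,350 = 133,953.33; Becker 4,054/12,549 × $6,367,350 = 2,056,995.53; Andrade 4,497/12,549 × $6,367,350 = 2,281,773.28.
After rounding ($50): Okafor $113,650; Haddad $1,780,950; Halvorsen $133,950; Becker $2,057,000; Andrade $2,281,750. Sum = $6,367,300.
Difference $6,367,350 − $6,367,300 = +$50 applied to largest allocation (Andrade): Andrade becomes $2,281,800.

Okafor: $113,650 · Haddad: $1,780,950 · Halvorsen: $133,950 · Becker: $2,057,000 · Andrade: $2,281,800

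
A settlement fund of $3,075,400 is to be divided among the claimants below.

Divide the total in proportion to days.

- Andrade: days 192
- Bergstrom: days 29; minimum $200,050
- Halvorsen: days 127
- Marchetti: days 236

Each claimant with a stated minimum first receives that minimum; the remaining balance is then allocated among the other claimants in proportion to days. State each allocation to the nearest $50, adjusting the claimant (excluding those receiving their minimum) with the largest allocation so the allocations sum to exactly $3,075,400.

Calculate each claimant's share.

Andrade: $994,700; Bergstrom: $200,050; Halvorsen: $657,950; Marchetti: $1,222,700

Fund the minimums — Bergstrom $200,050. Remaining pool $2,875,350.
Remaining pool split over remaining days 555: Andrade 994,715.68 → $994,700; Halvorsen 657,962.97 → $657,950; Marchetti 1,222,671.35 → $1,222,650.
Rounding difference +$50 applied to Marchetti → $1,222,700.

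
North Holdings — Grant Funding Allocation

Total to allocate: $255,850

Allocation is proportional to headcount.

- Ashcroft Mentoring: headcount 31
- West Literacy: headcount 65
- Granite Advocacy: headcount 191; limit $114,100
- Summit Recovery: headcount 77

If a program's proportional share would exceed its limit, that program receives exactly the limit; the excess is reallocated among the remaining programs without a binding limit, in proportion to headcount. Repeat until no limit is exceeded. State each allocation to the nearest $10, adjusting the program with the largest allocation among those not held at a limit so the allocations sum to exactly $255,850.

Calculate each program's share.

Ashcroft Mentoring: $25,400 · West Literacy: $53,260 · Granite Advocacy: $114,100 · Summit Recovery: $63,090

Sum of headcount: 364.
Proportional shares (ignoring caps): Ashcroft Mentoring 21,789.42; West Literacy 45,687.50; Granite Advocacy 134,250.96; Summit Recovery 54,122.12.
Cap binds for Granite Advocacy ($114,100); balance $141,750 reallocated over remaining headcount 173.
Remaining shares: Ashcroft Mentoring 25,400.29 → $25,400; West Literacy 53,258.67 → $53,260; Summit Recovery 63,091.04 → $63,090.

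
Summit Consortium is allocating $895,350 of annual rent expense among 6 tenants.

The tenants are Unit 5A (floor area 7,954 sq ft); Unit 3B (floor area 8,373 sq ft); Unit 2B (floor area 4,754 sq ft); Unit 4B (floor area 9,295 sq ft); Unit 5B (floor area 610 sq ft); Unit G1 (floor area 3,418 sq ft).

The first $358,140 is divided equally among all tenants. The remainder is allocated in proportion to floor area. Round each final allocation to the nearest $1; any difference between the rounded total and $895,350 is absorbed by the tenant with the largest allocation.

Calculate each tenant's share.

Equal tier: $358,140 ÷ 6 = $59,690 apiece.
Remainder $537,210 by floor area (total 34,404): Unit 5A 124,199.75 → $124,200; Unit 3B 130,742.34 → $130,742; Unit 2B 74,232.54 → $74,233; Unit 4B 145,139.14 → $145,139; Unit 5B 9,525.00 → $9,525; Unit G1 53,371.23 → $53,371.
Totals: Unit 5A $59,690 + $124,200 = $183,890; Unit 3B $59,690 + $130,742 = $190,432; Unit 2B $59,690 + $74,233 = $133,923; Unit 4B $59,690 + $145,139 = $204,829; Unit 5B $59,690 + $9,525 = $69,215; Unit G1 $59,690 + $53,371 = $113,061.

Unit 5A: $183,890; Unit 3B: $190,432; Unit 2B: $133,923; Unit 4B: $204,829; Unit 5B: $69,215; Unit G1: $113,061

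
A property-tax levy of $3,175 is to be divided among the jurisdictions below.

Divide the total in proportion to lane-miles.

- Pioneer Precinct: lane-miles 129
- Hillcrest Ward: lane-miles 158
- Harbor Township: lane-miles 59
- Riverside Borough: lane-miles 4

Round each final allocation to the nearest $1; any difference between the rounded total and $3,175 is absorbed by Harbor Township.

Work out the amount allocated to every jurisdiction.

Total lane-miles = 350.
Raw shares: Pioneer Precinct 129/350 × $3,175 = 1,170.21; Hillcrest Ward 158/350 × $3,175 = 1,433.29; Harbor Township 59/350 × $3,175 = 535.21; Riverside Borough 4/350 × $3,175 = 36.29.
Rounded to nearest $1: Pioneer Precinct $1,170; Hillcrest Ward $1,433; Harbor Township $535; Riverside Borough $36. Sum = $3,174.
Difference $3,175 − $3,174 = +$1 applied to Harbor Township: Harbor Township becomes $536.

Pioneer Precinct: $1,170 · Hillcrest Ward: $1,433 · Harbor Township: $536 · Riverside Borough: $36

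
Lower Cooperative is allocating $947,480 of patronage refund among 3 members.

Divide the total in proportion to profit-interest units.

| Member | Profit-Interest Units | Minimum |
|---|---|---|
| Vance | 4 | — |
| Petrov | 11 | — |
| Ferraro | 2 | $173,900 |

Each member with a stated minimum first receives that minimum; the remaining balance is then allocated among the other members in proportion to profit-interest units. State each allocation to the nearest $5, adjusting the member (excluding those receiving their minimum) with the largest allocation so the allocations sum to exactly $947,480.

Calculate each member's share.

Vance: $206,290 · Petrov: $567,290 · Ferraro: $173,900

Fund the minimums — Ferraro $173,900. Remaining pool $773,580.
Remaining pool split over remaining profit-interest units 15: Vance 206,288.00 → $206,290; Petrov 567,292.00 → $567,290.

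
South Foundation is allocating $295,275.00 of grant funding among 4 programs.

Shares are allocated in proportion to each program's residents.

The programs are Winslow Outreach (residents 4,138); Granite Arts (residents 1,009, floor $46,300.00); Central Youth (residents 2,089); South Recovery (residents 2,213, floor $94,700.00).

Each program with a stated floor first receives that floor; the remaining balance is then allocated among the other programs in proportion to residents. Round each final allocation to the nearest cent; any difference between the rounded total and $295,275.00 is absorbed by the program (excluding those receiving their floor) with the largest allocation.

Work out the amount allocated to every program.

Guaranteed amounts: Granite Arts $46,300.00; South Recovery $94,700.00. Residual $154,275.00.
Residual split over remaining residents 6,227: Winslow Outreach 102,519.6644 → $102,519.66; Central Youth 51,755.3356 → $51,755.34.

Winslow Outreach: $102,519.66 · Granite Arts: $46,300.00 · Central Youth: $51,755.34 · South Recovery: $94,700.00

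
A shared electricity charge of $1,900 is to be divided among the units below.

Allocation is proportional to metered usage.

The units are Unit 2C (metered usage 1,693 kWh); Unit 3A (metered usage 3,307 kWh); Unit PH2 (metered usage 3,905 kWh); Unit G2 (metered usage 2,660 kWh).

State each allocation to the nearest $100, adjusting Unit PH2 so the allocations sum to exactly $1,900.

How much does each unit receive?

Unit 2C: $300 · Unit 3A: $500 · Unit PH2: $700 · Unit G2: $400

Total metered usage = 11,565.
Raw shares: Unit 2C 1,693/11,565 × $1,900 = 278.14; Unit 3A 3,307/11,565 × $1,900 = 543.30; Unit PH2 3,905/11,565 × $1,900 = 641.55; Unit G2 2,660/11,565 × $1,900 = 437.01.
At nearest $100: Unit 2C $300; Unit 3A $500; Unit PH2 $600; Unit G2 $400. Sum = $1,800.
Difference $1,900 − $1,800 = +$100 applied to Unit PH2: Unit PH2 becomes $700.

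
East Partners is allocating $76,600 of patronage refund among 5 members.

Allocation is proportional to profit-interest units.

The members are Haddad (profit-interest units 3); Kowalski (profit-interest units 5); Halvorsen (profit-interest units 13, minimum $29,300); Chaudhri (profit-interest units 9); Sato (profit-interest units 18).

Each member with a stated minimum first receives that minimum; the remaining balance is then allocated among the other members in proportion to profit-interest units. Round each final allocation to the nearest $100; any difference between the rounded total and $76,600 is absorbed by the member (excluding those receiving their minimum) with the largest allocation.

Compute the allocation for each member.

Haddad: $4,100 · Kowalski: $6,800 · Halvorsen: $29,300 · Chaudhri: $12,200 · Sato: $24,200

Guaranteed amounts: Halvorsen $29,300. Residual $47,300.
Residual split over remaining profit-interest units 35: Haddad 4,054.29 → $4,100; Kowalski 6,757.14 → $6,800; Chaudhri 12,162.86 → $12,200; Sato 24,325.71 → $24,300.
Rounding difference −$100 applied to Sato → $24,200.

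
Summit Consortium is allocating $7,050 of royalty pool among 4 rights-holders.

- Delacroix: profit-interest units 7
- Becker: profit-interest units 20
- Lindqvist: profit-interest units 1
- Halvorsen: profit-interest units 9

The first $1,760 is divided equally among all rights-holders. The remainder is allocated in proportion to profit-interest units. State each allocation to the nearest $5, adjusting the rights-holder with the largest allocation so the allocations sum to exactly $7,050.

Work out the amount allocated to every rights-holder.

Delacroix: $1,440 · Becker: $3,300 · Lindqvist: $585 · Halvorsen: $1,725

Equal tier: $1,760 ÷ 4 = $440 apiece.
Remainder $5,290 by profit-interest units (total 37): Delacroix 1,000.81 → $1,000; Becker 2,859.46 → $2,860; Lindqvist 142.97 → $145; Halvorsen 1,286.76 → $1,285.
Totals: Delacroix $440 + $1,000 = $1,440; Becker $440 + $2,860 = $3,300; Lindqvist $440 + $145 = $585; Halvorsen $440 + $1,285 = $1,725.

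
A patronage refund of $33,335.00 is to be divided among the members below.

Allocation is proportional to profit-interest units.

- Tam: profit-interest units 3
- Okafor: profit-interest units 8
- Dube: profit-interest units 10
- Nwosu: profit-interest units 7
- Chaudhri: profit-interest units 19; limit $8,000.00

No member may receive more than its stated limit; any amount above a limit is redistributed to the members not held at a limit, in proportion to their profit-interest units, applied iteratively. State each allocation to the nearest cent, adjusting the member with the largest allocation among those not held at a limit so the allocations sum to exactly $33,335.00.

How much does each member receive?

Combined profit-interest units = 47.
Pro-rata shares before constraints: Tam 2,127.7660; Okafor 5,674.0426; Dube 7,092.5532; Nwosu 4,964.7872; Chaudhri 13,475.8511.
Cap binds for Chaudhri ($8,000.00); remaining pool $25,335.00 reallocated over remaining profit-interest units 28.
Redistributed shares: Tam 2,714.4643 → $2,714.46; Okafor 7,238.5714 → $7,238.57; Dube 9,048.2143 → $9,048.21; Nwosu 6,333.7500 → $6,333.75.
Rounding difference +$0.01 applied to Dube → $9,048.22.

Tam: $2,714.46; Okafor: $7,238.57; Dube: $9,048.22; Nwosu: $6,333.75; Chaudhri: $8,000.00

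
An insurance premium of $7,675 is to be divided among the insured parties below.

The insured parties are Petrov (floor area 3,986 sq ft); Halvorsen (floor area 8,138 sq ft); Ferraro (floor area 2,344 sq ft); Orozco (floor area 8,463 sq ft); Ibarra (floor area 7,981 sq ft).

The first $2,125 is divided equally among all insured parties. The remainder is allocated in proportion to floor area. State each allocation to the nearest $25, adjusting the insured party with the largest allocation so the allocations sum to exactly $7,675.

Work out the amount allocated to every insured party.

Equal tier: $2,125 ÷ 5 = $425 apiece.
Remainder $5,550 by floor area (total 30,912): Petrov 715.65 → $725; Halvorsen 1,461.11 → $1,450; Ferraro 420.85 → $425; Orozco 1,519.46 → $1,525; Ibarra 1,432.92 → $1,425.
Totals: Petrov $425 + $725 = $1,150; Halvorsen $425 + $1,450 = $1,875; Ferraro $425 + $425 = $850; Orozco $425 + $1,525 = $1,950; Ibarra $425 + $1,425 = $1,850.

Petrov: $1,150 | Halvorsen: $1,875 | Ferraro: $850 | Orozco: $1,950 | Ibarra: $1,850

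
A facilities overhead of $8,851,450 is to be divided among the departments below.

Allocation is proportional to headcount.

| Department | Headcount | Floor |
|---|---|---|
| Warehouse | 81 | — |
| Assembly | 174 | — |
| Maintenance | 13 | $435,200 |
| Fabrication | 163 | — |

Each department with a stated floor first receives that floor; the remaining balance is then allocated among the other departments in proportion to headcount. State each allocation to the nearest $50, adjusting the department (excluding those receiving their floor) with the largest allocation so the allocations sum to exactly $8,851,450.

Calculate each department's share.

Warehouse: $1,630,900; Assembly: $3,503,400; Maintenance: $435,200; Fabrication: $3,281,950

Guaranteed amounts: Maintenance $435,200. Remaining pool $8,416,250.
Remaining pool split over remaining headcount 418: Warehouse 1,630,900.12 → $1,630,900; Assembly 3,503,415.07 → $3,503,400; Fabrication 3,281,934.81 → $3,281,950.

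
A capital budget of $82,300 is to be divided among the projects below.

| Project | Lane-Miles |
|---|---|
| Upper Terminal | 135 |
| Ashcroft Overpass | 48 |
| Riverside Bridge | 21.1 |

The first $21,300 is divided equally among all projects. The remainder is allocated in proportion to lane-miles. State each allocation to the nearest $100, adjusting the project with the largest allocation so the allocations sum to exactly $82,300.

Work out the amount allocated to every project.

Upper Terminal: $47,500; Ashcroft Overpass: $21,400; Riverside Bridge: $13,400

First tranche $21,300 split equally: $7,100 each.
Remainder $61,000 by lane-miles (total 204.1): Upper Terminal 40,347.87 → $40,300; Ashcroft Overpass 14,345.91 → $14,300; Riverside Bridge 6,306.22 → $6,300.
Rounding difference +$100 on remainder applied to Upper Terminal.
Totals: Upper Terminal $7,100 + $40,400 = $47,500; Ashcroft Overpass $7,100 + $14,300 = $21,400; Riverside Bridge $7,100 + $6,300 = $13,400.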